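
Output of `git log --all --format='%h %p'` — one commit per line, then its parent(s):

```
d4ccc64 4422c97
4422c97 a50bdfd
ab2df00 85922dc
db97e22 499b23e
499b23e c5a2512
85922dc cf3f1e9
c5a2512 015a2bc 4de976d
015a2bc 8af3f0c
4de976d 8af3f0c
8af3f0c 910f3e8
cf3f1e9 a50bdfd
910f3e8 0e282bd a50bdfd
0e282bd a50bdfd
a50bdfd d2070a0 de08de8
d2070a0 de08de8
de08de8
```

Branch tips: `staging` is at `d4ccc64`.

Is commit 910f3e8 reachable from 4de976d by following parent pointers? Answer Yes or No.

Yes

Ancestors of 4de976d (commits reachable by following parents): {0e282bd, 4de976d, 8af3f0c, 910f3e8, a50bdfd, d2070a0, de08de8}.
910f3e8 is in that set, so it is an ancestor of 4de976d.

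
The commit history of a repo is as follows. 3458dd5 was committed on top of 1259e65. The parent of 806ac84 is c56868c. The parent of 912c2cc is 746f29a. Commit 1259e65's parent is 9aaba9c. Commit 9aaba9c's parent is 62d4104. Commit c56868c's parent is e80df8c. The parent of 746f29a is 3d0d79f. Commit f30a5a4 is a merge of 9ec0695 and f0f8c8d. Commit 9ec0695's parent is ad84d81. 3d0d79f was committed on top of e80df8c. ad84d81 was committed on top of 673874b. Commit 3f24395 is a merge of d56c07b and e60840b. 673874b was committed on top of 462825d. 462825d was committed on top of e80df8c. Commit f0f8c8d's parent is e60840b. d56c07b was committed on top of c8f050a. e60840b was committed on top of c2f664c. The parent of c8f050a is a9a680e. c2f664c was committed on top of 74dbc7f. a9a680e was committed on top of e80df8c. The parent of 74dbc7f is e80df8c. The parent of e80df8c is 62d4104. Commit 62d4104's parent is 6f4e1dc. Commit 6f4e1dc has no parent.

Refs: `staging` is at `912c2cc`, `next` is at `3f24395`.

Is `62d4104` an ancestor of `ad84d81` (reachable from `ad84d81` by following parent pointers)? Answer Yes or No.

Yes

Ancestors of ad84d81 (commits reachable by following parents): {462825d, 62d4104, 673874b, 6f4e1dc, ad84d81, e80df8c}.
62d4104 is in that set, so it is an ancestor of ad84d81.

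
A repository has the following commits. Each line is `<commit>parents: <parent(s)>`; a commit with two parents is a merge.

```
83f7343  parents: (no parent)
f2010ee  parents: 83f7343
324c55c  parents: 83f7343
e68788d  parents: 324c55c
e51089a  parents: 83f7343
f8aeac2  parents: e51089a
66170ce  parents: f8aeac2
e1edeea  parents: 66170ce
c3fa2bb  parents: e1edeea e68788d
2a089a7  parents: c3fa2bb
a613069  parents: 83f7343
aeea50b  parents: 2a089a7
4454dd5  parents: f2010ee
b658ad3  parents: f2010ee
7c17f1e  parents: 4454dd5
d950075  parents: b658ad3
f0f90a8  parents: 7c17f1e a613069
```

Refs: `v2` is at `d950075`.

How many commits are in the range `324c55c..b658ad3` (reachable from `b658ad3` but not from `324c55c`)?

Reachable from b658ad3: {83f7343, b658ad3, f2010ee}.
Reachable from 324c55c: {324c55c, 83f7343}.
In b658ad3's history but not 324c55c's: {b658ad3, f2010ee} — 2 commits.

2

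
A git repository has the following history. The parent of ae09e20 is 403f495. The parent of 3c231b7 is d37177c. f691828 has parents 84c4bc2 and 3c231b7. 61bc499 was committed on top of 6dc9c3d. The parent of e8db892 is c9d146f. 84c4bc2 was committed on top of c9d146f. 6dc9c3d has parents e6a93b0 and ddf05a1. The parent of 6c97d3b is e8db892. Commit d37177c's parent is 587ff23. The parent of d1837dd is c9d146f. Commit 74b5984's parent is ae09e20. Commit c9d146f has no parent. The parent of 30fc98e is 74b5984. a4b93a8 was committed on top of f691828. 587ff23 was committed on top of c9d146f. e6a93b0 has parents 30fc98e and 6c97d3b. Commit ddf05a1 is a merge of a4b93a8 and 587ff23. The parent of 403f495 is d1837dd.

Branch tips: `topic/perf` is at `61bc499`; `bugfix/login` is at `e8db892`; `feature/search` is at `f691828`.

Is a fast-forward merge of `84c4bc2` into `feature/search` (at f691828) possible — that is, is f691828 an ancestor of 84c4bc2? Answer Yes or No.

A fast-forward from f691828 to 84c4bc2 is possible iff f691828 is an ancestor of 84c4bc2.
Ancestors of 84c4bc2: {84c4bc2, c9d146f}.
f691828 is not among them, so fast-forward is not possible.

No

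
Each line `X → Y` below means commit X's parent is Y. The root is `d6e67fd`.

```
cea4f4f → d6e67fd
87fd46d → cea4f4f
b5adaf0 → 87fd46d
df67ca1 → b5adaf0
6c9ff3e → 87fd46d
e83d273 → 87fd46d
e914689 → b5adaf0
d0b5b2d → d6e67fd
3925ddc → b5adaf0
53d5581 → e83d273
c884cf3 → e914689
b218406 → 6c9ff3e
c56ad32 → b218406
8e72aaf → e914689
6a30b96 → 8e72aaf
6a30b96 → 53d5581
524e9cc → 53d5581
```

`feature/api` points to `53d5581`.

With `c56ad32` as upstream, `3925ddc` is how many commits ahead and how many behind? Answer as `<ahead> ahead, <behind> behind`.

Reachable from 3925ddc: {3925ddc, 87fd46d, b5adaf0, cea4f4f, d6e67fd}.
Reachable from c56ad32: {6c9ff3e, 87fd46d, b218406, c56ad32, cea4f4f, d6e67fd}.
Only in 3925ddc's history (ahead): {3925ddc, b5adaf0} — 2.
Only in c56ad32's history (behind): {6c9ff3e, b218406, c56ad32} — 3.

2 ahead, 3 behind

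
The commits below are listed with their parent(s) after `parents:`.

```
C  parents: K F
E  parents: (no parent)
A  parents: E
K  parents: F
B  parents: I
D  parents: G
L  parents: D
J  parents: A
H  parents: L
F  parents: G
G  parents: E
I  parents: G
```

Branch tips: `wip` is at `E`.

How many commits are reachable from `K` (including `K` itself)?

4

Walking parent pointers from K: reachable set = {E, F, G, K}.
That is 4 commits.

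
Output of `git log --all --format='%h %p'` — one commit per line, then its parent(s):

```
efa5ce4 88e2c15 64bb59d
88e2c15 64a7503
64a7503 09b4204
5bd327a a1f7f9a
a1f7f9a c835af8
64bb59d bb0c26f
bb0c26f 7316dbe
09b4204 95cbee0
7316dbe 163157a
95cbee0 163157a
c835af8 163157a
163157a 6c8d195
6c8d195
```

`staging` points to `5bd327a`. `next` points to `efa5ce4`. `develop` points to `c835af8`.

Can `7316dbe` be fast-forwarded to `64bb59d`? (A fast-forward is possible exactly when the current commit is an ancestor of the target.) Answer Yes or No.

A fast-forward from 7316dbe to 64bb59d is possible iff 7316dbe is an ancestor of 64bb59d.
Ancestors of 64bb59d: {163157a, 64bb59d, 6c8d195, 7316dbe, bb0c26f}.
7316dbe is among them, so fast-forward is possible.

Yes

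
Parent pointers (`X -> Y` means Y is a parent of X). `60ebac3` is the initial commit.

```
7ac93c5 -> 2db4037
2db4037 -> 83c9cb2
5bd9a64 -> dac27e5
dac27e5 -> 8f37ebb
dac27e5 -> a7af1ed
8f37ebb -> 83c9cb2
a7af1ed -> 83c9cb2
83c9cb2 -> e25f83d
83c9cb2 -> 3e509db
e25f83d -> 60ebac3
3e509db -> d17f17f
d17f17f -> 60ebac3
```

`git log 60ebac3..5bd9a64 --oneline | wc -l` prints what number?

8

Reachable from 5bd9a64: {3e509db, 5bd9a64, 60ebac3, 83c9cb2, 8f37ebb, a7af1ed, d17f17f, dac27e5, e25f83d}.
Reachable from 60ebac3: {60ebac3}.
In 5bd9a64's history but not 60ebac3's: {3e509db, 5bd9a64, 83c9cb2, 8f37ebb, a7af1ed, d17f17f, dac27e5, e25f83d} — 8 commits.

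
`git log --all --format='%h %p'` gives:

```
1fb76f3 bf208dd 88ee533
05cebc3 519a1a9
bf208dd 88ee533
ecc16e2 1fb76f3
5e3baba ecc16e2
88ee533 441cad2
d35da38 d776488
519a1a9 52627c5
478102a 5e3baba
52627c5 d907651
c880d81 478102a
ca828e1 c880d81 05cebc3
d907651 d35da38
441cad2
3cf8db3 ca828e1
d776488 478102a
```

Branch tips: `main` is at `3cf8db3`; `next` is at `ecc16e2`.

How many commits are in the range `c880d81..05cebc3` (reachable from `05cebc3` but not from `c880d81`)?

Reachable from 05cebc3: {05cebc3, 1fb76f3, 441cad2, 478102a, 519a1a9, 52627c5, 5e3baba, 88ee533, bf208dd, d35da38, d776488, d907651, ecc16e2}.
Reachable from c880d81: {1fb76f3, 441cad2, 478102a, 5e3baba, 88ee533, bf208dd, c880d81, ecc16e2}.
In 05cebc3's history but not c880d81's: {05cebc3, 519a1a9, 52627c5, d35da38, d776488, d907651} — 6 commits.

6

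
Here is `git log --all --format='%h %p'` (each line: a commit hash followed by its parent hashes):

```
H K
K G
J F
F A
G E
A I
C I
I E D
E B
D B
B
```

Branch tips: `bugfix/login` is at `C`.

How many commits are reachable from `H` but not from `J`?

Reachable from H: {B, E, G, H, K}.
Reachable from J: {A, B, D, E, F, I, J}.
In H's history but not J's: {G, H, K} — 3 commits.

3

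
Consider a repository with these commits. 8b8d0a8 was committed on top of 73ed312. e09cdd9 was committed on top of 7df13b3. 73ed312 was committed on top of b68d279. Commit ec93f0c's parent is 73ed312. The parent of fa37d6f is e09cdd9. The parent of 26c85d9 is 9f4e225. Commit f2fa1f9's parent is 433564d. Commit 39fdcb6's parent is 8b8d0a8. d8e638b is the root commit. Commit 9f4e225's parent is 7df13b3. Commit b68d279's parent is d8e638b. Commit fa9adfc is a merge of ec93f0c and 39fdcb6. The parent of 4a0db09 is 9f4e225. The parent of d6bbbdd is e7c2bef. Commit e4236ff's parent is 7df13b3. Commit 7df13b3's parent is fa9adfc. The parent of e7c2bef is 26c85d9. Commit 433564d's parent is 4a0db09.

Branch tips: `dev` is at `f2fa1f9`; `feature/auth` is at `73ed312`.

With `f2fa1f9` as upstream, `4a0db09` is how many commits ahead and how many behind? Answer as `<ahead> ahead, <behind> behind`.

Reachable from 4a0db09: {39fdcb6, 4a0db09, 73ed312, 7df13b3, 8b8d0a8, 9f4e225, b68d279, d8e638b, ec93f0c, fa9adfc}.
Reachable from f2fa1f9: {39fdcb6, 433564d, 4a0db09, 73ed312, 7df13b3, 8b8d0a8, 9f4e225, b68d279, d8e638b, ec93f0c, f2fa1f9, fa9adfc}.
Only in 4a0db09's history (ahead): {} — 0.
Only in f2fa1f9's history (behind): {433564d, f2fa1f9} — 2.

0 ahead, 2 behind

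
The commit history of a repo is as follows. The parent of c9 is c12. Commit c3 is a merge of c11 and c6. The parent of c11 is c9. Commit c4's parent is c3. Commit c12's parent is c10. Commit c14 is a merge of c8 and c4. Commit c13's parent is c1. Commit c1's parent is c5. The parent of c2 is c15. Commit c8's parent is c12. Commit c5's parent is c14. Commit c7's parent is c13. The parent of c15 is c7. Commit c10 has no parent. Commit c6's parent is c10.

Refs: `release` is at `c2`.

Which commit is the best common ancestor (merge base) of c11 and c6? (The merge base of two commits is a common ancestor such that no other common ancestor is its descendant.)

c10

Ancestors of c11: {c10, c11, c12, c9}.
Ancestors of c6: {c10, c6}.
Common ancestors: {c10}.
The only common ancestor is c10, so it is the merge base.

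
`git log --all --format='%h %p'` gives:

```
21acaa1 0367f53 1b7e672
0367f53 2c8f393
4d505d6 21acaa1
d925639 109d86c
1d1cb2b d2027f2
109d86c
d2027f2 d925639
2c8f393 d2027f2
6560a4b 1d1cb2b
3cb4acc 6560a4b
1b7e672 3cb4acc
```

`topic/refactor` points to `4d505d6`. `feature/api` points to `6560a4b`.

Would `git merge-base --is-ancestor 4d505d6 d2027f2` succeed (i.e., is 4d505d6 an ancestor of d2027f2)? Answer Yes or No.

Ancestors of d2027f2: {109d86c, d2027f2, d925639}.
4d505d6 is not in that set, so it is not an ancestor of d2027f2.

No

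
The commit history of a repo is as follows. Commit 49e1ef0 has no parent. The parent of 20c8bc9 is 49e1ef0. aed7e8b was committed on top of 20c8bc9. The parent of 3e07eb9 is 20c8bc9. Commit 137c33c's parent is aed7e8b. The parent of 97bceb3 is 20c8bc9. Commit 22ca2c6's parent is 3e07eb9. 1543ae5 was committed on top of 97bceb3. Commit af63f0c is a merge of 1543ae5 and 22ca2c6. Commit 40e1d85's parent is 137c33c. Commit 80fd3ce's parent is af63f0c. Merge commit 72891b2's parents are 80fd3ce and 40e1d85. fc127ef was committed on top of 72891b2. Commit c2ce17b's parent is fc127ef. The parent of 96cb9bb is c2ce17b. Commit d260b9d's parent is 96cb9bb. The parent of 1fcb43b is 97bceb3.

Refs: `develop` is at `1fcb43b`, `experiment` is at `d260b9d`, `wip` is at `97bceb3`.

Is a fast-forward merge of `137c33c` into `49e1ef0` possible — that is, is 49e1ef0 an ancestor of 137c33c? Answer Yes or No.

A fast-forward from 49e1ef0 to 137c33c is possible iff 49e1ef0 is an ancestor of 137c33c.
Ancestors of 137c33c: {137c33c, 20c8bc9, 49e1ef0, aed7e8b}.
49e1ef0 is among them, so fast-forward is possible.

Yes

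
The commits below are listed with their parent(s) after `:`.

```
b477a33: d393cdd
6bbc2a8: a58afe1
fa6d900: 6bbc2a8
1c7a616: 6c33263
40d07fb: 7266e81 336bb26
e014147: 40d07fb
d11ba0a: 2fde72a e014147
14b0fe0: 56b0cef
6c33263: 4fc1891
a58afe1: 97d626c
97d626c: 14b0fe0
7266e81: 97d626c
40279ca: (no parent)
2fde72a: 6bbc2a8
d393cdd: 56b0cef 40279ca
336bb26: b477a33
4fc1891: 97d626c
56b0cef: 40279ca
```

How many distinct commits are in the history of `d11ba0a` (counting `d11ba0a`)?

14

Walking parent pointers from d11ba0a: reachable set = {14b0fe0, 2fde72a, 336bb26, 40279ca, 40d07fb, 56b0cef, 6bbc2a8, 7266e81, 97d626c, a58afe1, b477a33, d11ba0a, d393cdd, e014147}.
That is 14 commits.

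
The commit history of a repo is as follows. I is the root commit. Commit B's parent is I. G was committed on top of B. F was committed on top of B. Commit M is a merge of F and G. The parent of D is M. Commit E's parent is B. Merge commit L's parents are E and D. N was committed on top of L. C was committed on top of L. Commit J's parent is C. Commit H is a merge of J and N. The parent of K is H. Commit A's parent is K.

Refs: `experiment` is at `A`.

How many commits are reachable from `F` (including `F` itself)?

3

Walking parent pointers from F: reachable set = {B, F, I}.
That is 3 commits.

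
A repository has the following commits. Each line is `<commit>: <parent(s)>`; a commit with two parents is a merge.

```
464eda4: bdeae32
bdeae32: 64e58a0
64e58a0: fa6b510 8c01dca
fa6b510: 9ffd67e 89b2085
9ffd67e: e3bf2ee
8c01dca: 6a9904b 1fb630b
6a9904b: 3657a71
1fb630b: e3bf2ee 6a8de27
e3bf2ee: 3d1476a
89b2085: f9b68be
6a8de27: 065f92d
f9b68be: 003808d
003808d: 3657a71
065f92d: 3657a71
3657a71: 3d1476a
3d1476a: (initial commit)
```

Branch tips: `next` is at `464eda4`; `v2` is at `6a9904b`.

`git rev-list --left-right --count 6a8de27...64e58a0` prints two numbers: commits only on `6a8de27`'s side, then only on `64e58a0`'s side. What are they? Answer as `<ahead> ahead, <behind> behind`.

0 ahead, 10 behind

Reachable from 6a8de27: {065f92d, 3657a71, 3d1476a, 6a8de27}.
Reachable from 64e58a0: {003808d, 065f92d, 1fb630b, 3657a71, 3d1476a, 64e58a0, 6a8de27, 6a9904b, 89b2085, 8c01dca, 9ffd67e, e3bf2ee, f9b68be, fa6b510}.
Only in 6a8de27's history (ahead): {} — 0.
Only in 64e58a0's history (behind): {003808d, 1fb630b, 64e58a0, 6a9904b, 89b2085, 8c01dca, 9ffd67e, e3bf2ee, f9b68be, fa6b510} — 10.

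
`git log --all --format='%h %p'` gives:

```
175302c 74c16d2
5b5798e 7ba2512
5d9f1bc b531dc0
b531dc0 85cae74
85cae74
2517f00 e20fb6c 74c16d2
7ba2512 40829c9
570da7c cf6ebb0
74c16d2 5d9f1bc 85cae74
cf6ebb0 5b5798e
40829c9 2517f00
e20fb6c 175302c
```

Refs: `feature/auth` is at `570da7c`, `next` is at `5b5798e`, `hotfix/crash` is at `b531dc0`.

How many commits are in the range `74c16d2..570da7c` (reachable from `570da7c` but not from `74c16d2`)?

8

Reachable from 570da7c: {175302c, 2517f00, 40829c9, 570da7c, 5b5798e, 5d9f1bc, 74c16d2, 7ba2512, 85cae74, b531dc0, cf6ebb0, e20fb6c}.
Reachable from 74c16d2: {5d9f1bc, 74c16d2, 85cae74, b531dc0}.
In 570da7c's history but not 74c16d2's: {175302c, 2517f00, 40829c9, 570da7c, 5b5798e, 7ba2512, cf6ebb0, e20fb6c} — 8 commits.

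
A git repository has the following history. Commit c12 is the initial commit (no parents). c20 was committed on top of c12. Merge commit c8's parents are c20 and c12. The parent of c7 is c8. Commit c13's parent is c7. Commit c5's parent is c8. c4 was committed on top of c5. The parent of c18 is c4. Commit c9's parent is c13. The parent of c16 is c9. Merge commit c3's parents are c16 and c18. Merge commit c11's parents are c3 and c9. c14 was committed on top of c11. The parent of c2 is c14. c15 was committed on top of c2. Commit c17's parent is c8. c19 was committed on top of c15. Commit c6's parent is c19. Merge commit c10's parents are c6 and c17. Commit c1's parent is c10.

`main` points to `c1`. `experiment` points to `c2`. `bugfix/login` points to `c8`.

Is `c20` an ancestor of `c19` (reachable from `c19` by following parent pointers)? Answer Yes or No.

Ancestors of c19 (commits reachable by following parents): {c11, c12, c13, c14, c15, c16, c18, c19, c2, c20, c3, c4, c5, c7, c8, c9}.
c20 is in that set, so it is an ancestor of c19.

Yes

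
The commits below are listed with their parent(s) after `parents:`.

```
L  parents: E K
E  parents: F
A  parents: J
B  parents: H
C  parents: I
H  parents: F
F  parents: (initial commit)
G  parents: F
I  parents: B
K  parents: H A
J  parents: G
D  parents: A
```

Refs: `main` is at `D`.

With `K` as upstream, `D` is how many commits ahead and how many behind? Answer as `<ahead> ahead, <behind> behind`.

Reachable from D: {A, D, F, G, J}.
Reachable from K: {A, F, G, H, J, K}.
Only in D's history (ahead): {D} — 1.
Only in K's history (behind): {H, K} — 2.

1 ahead, 2 behind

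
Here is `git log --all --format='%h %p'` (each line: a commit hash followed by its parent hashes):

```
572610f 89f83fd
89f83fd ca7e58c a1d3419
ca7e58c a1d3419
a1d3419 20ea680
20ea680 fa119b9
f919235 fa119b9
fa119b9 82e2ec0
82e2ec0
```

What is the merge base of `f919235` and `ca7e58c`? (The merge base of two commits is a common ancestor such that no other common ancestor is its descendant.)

fa119b9

Ancestors of f919235: {82e2ec0, f919235, fa119b9}.
Ancestors of ca7e58c: {20ea680, 82e2ec0, a1d3419, ca7e58c, fa119b9}.
Common ancestors: {82e2ec0, fa119b9}.
Among these, fa119b9 is not an ancestor of any other common ancestor — it is the merge base.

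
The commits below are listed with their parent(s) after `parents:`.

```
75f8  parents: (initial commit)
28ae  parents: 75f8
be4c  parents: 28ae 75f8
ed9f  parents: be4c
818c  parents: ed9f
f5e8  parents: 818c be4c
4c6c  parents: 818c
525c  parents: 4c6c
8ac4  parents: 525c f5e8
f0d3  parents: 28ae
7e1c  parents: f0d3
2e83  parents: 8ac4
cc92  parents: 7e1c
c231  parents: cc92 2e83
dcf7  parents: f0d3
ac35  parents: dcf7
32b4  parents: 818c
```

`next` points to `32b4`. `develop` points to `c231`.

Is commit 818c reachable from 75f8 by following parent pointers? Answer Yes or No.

Ancestors of 75f8: {75f8}.
818c is not in that set, so it is not an ancestor of 75f8.

No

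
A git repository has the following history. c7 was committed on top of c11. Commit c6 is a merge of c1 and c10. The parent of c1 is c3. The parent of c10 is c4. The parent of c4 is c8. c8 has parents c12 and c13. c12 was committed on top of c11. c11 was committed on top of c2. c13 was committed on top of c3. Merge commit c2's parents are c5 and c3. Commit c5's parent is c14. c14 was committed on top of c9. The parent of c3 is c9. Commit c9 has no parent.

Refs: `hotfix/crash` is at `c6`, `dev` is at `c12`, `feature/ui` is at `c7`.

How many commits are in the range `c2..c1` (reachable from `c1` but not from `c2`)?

Reachable from c1: {c1, c3, c9}.
Reachable from c2: {c14, c2, c3, c5, c9}.
In c1's history but not c2's: {c1} — 1 commit.

1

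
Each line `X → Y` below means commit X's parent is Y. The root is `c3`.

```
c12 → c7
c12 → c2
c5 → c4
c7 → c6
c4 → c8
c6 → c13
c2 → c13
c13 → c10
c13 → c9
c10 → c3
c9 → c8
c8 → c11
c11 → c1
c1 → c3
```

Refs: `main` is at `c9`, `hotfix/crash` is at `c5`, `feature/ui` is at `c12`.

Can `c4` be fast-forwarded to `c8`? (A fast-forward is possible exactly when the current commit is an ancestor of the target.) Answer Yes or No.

No

A fast-forward from c4 to c8 is possible iff c4 is an ancestor of c8.
Ancestors of c8: {c1, c11, c3, c8}.
c4 is not among them, so fast-forward is not possible.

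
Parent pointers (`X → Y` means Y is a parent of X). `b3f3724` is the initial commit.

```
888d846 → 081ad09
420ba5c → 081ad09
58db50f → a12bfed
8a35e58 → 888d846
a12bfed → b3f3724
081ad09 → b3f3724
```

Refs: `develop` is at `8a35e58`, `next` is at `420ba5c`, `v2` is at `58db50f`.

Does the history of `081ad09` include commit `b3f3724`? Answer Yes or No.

Ancestors of 081ad09 (commits reachable by following parents): {081ad09, b3f3724}.
b3f3724 is in that set, so it is an ancestor of 081ad09.

Yes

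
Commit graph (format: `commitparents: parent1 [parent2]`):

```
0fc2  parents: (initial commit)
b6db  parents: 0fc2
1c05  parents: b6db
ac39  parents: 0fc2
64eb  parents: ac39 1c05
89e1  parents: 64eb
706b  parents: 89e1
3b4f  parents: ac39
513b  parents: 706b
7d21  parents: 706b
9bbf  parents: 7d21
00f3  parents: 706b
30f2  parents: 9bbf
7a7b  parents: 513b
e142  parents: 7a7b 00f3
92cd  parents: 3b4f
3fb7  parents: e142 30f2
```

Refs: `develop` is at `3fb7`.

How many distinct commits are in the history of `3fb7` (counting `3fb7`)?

Walking parent pointers from 3fb7: reachable set = {00f3, 0fc2, 1c05, 30f2, 3fb7, 513b, 64eb, 706b, 7a7b, 7d21, 89e1, 9bbf, ac39, b6db, e142}.
That is 15 commits.

15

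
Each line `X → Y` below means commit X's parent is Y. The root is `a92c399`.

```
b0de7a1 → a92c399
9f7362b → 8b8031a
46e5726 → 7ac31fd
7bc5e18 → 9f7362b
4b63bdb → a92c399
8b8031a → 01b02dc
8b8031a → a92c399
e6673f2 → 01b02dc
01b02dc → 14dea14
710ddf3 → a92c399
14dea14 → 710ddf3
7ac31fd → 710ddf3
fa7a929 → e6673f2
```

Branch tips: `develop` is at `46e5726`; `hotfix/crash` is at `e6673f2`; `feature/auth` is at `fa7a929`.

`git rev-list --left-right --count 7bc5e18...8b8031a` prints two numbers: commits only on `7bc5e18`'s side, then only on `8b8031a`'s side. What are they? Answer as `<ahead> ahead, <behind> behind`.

2 ahead, 0 behind

Reachable from 7bc5e18: {01b02dc, 14dea14, 710ddf3, 7bc5e18, 8b8031a, 9f7362b, a92c399}.
Reachable from 8b8031a: {01b02dc, 14dea14, 710ddf3, 8b8031a, a92c399}.
Only in 7bc5e18's history (ahead): {7bc5e18, 9f7362b} — 2.
Only in 8b8031a's history (behind): {} — 0.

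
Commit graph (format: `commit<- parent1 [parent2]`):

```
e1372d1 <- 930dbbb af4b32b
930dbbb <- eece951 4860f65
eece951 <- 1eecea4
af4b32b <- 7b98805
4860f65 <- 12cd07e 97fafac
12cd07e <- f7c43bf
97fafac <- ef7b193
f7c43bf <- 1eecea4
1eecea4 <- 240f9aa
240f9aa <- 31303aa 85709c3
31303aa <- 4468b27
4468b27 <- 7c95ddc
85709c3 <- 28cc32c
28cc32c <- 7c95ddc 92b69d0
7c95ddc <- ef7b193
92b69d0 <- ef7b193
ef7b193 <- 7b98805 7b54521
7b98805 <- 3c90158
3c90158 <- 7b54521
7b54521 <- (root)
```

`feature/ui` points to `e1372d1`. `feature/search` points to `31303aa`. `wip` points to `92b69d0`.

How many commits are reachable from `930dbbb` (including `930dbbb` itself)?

Walking parent pointers from 930dbbb: reachable set = {12cd07e, 1eecea4, 240f9aa, 28cc32c, 31303aa, 3c90158, 4468b27, 4860f65, 7b54521, 7b98805, 7c95ddc, 85709c3, 92b69d0, 930dbbb, 97fafac, eece951, ef7b193, f7c43bf}.
That is 18 commits.

18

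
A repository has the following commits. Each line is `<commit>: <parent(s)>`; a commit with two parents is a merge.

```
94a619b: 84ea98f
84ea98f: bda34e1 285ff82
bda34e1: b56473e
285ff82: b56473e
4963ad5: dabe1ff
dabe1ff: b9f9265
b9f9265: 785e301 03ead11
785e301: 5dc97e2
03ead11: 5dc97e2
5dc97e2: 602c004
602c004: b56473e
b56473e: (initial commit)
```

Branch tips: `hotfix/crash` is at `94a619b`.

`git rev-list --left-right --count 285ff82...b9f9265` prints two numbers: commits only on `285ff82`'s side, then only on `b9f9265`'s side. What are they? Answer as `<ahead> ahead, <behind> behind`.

Reachable from 285ff82: {285ff82, b56473e}.
Reachable from b9f9265: {03ead11, 5dc97e2, 602c004, 785e301, b56473e, b9f9265}.
Only in 285ff82's history (ahead): {285ff82} — 1.
Only in b9f9265's history (behind): {03ead11, 5dc97e2, 602c004, 785e301, b9f9265} — 5.

1 ahead, 5 behind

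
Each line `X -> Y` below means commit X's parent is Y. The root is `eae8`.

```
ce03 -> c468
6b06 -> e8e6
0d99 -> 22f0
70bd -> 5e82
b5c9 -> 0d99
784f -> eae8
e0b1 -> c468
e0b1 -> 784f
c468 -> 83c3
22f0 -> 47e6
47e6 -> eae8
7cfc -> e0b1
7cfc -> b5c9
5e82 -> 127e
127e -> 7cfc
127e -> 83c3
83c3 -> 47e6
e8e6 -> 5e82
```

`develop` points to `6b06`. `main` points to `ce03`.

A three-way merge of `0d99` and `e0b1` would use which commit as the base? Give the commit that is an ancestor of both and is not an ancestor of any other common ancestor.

Ancestors of 0d99: {0d99, 22f0, 47e6, eae8}.
Ancestors of e0b1: {47e6, 784f, 83c3, c468, e0b1, eae8}.
Common ancestors: {47e6, eae8}.
Among these, 47e6 is not an ancestor of any other common ancestor — it is the merge base.

47e6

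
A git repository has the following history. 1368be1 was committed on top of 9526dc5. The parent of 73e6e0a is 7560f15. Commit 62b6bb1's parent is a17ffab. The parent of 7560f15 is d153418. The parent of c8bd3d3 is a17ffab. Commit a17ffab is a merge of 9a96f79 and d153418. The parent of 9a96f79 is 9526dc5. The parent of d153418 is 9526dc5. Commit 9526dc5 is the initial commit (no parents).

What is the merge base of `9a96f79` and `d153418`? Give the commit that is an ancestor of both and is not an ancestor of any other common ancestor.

9526dc5

Ancestors of 9a96f79: {9526dc5, 9a96f79}.
Ancestors of d153418: {9526dc5, d153418}.
Common ancestors: {9526dc5}.
The only common ancestor is 9526dc5, so it is the merge base.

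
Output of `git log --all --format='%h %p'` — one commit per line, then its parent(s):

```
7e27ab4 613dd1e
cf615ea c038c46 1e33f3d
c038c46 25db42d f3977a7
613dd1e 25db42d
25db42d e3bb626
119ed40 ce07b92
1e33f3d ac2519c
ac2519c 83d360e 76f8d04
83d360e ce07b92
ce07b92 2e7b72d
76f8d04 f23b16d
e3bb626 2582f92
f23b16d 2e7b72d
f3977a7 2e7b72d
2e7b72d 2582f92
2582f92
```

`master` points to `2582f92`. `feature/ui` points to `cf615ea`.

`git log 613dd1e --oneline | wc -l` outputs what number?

Walking parent pointers from 613dd1e: reachable set = {2582f92, 25db42d, 613dd1e, e3bb626}.
That is 4 commits.

4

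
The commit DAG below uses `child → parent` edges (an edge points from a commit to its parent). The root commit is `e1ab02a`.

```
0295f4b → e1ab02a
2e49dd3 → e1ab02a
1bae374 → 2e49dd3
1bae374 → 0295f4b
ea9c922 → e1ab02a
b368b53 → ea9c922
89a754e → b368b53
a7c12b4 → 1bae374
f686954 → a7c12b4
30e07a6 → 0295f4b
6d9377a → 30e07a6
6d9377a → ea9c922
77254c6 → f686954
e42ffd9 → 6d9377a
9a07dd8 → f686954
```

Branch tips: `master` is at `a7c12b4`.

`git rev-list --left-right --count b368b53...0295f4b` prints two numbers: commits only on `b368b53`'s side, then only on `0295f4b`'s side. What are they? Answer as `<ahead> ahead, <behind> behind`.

2 ahead, 1 behind

Reachable from b368b53: {b368b53, e1ab02a, ea9c922}.
Reachable from 0295f4b: {0295f4b, e1ab02a}.
Only in b368b53's history (ahead): {b368b53, ea9c922} — 2.
Only in 0295f4b's history (behind): {0295f4b} — 1.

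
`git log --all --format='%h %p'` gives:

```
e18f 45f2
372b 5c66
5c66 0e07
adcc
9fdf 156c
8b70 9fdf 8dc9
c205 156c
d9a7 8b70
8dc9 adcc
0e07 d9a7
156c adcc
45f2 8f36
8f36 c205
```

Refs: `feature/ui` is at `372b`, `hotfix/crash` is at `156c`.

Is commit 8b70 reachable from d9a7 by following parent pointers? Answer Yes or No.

Ancestors of d9a7 (commits reachable by following parents): {156c, 8b70, 8dc9, 9fdf, adcc, d9a7}.
8b70 is in that set, so it is an ancestor of d9a7.

Yes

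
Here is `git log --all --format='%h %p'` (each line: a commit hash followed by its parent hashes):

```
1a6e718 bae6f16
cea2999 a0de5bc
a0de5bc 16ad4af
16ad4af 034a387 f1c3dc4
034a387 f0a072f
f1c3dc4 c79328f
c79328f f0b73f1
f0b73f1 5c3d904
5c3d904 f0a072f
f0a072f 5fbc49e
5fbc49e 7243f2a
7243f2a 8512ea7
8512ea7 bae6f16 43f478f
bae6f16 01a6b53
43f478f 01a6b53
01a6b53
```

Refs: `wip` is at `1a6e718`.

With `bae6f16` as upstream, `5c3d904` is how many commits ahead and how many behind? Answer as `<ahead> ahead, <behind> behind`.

6 ahead, 0 behind

Reachable from 5c3d904: {01a6b53, 43f478f, 5c3d904, 5fbc49e, 7243f2a, 8512ea7, bae6f16, f0a072f}.
Reachable from bae6f16: {01a6b53, bae6f16}.
Only in 5c3d904's history (ahead): {43f478f, 5c3d904, 5fbc49e, 7243f2a, 8512ea7, f0a072f} — 6.
Only in bae6f16's history (behind): {} — 0.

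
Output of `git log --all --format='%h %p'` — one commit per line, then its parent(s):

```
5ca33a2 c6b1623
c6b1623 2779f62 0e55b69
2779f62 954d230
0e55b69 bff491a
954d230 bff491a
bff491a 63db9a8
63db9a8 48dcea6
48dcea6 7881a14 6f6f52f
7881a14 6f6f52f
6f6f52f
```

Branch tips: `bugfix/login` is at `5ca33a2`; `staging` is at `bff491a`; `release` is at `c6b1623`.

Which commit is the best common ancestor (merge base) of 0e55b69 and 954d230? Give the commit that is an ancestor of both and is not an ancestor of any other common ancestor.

Ancestors of 0e55b69: {0e55b69, 48dcea6, 63db9a8, 6f6f52f, 7881a14, bff491a}.
Ancestors of 954d230: {48dcea6, 63db9a8, 6f6f52f, 7881a14, 954d230, bff491a}.
Common ancestors: {48dcea6, 63db9a8, 6f6f52f, 7881a14, bff491a}.
Among these, bff491a is not an ancestor of any other common ancestor — it is the merge base.

bff491a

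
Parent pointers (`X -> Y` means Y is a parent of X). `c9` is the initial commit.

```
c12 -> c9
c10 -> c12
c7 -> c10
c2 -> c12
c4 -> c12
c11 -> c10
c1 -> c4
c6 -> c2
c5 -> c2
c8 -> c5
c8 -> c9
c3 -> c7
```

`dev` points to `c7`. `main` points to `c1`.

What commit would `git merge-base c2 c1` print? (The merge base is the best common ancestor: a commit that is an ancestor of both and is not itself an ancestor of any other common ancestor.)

c12

Ancestors of c2: {c12, c2, c9}.
Ancestors of c1: {c1, c12, c4, c9}.
Common ancestors: {c12, c9}.
Among these, c12 is not an ancestor of any other common ancestor — it is the merge base.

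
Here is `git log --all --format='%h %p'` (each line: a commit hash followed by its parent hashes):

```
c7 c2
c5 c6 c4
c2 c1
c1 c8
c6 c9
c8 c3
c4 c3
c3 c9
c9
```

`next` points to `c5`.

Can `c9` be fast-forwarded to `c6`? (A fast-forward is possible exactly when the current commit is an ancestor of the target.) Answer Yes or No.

Yes

A fast-forward from c9 to c6 is possible iff c9 is an ancestor of c6.
Ancestors of c6: {c6, c9}.
c9 is among them, so fast-forward is possible.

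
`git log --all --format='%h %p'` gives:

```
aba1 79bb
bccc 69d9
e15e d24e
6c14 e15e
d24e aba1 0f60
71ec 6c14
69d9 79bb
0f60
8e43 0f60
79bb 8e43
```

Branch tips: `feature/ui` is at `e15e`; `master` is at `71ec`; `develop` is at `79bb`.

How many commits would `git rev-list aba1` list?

Walking parent pointers from aba1: reachable set = {0f60, 79bb, 8e43, aba1}.
That is 4 commits.

4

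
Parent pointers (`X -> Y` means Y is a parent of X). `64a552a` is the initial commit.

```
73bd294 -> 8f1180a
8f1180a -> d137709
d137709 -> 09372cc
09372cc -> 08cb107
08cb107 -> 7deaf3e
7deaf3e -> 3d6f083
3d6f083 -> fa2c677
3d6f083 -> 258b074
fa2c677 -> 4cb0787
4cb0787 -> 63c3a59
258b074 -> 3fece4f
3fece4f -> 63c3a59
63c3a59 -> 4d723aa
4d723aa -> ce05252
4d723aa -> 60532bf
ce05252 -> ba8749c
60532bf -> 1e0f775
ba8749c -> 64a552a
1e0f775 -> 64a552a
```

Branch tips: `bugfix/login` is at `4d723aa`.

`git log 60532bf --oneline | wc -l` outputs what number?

3

Walking parent pointers from 60532bf: reachable set = {1e0f775, 60532bf, 64a552a}.
That is 3 commits.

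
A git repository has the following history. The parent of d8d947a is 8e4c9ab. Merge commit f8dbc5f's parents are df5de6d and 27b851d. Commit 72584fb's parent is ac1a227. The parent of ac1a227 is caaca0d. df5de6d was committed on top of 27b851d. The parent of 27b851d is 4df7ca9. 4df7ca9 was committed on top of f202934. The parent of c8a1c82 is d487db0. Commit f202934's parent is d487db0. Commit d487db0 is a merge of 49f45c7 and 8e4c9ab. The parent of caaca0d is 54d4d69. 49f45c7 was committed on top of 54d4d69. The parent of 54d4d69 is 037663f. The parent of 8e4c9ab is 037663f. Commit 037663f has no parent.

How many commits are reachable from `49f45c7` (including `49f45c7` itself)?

3

Walking parent pointers from 49f45c7: reachable set = {037663f, 49f45c7, 54d4d69}.
That is 3 commits.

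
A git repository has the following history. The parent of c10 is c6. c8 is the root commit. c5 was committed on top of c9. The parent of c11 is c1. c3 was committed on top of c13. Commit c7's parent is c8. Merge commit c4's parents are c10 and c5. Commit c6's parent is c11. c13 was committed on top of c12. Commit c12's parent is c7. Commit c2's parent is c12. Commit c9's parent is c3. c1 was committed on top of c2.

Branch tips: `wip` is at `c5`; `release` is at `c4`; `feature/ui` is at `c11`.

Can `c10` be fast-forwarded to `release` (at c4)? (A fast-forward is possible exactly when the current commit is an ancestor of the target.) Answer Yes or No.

A fast-forward from c10 to c4 is possible iff c10 is an ancestor of c4.
Ancestors of c4: {c1, c10, c11, c12, c13, c2, c3, c4, c5, c6, c7, c8, c9}.
c10 is among them, so fast-forward is possible.

Yes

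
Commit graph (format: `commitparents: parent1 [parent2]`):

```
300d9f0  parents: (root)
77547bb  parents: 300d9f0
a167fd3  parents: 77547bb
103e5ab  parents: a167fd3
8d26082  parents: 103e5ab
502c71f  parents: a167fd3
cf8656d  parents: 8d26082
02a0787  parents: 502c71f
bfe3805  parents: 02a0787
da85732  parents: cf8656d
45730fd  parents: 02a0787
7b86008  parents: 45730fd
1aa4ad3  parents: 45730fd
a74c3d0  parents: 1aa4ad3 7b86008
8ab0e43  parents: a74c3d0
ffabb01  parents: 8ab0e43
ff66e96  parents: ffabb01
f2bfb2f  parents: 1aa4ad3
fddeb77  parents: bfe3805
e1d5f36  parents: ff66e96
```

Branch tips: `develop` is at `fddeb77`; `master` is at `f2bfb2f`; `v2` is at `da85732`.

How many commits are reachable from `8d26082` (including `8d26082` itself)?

5

Walking parent pointers from 8d26082: reachable set = {103e5ab, 300d9f0, 77547bb, 8d26082, a167fd3}.
That is 5 commits.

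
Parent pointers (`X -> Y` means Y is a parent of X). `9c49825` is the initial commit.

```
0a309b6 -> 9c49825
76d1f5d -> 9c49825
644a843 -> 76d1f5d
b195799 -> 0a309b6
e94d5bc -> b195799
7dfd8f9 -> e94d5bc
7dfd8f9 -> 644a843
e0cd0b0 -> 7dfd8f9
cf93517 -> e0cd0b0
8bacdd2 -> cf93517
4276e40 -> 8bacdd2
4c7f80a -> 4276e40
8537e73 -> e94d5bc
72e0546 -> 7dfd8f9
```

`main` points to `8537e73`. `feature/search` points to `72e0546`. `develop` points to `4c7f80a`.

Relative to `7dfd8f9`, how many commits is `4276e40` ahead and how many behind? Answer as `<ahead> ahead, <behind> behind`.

4 ahead, 0 behind

Reachable from 4276e40: {0a309b6, 4276e40, 644a843, 76d1f5d, 7dfd8f9, 8bacdd2, 9c49825, b195799, cf93517, e0cd0b0, e94d5bc}.
Reachable from 7dfd8f9: {0a309b6, 644a843, 76d1f5d, 7dfd8f9, 9c49825, b195799, e94d5bc}.
Only in 4276e40's history (ahead): {4276e40, 8bacdd2, cf93517, e0cd0b0} — 4.
Only in 7dfd8f9's history (behind): {} — 0.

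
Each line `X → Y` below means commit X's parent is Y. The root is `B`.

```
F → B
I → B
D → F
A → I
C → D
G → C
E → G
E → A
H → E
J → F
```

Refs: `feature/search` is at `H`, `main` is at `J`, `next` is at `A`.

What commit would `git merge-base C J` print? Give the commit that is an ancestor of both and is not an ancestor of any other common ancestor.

Ancestors of C: {B, C, D, F}.
Ancestors of J: {B, F, J}.
Common ancestors: {B, F}.
Among these, F is not an ancestor of any other common ancestor — it is the merge base.

F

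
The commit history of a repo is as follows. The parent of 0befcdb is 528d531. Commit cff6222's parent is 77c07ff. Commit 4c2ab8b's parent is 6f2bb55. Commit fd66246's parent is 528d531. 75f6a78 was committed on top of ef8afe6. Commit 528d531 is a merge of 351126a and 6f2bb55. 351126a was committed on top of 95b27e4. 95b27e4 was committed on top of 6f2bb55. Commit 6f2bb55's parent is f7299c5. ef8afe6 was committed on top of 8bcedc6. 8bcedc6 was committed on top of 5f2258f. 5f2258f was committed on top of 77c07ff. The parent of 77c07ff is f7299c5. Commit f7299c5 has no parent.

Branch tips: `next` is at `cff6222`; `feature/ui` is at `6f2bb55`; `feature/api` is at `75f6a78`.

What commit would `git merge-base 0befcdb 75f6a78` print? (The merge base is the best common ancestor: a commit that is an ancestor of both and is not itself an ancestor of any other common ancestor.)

f7299c5

Ancestors of 0befcdb: {0befcdb, 351126a, 528d531, 6f2bb55, 95b27e4, f7299c5}.
Ancestors of 75f6a78: {5f2258f, 75f6a78, 77c07ff, 8bcedc6, ef8afe6, f7299c5}.
Common ancestors: {f7299c5}.
The only common ancestor is f7299c5, so it is the merge base.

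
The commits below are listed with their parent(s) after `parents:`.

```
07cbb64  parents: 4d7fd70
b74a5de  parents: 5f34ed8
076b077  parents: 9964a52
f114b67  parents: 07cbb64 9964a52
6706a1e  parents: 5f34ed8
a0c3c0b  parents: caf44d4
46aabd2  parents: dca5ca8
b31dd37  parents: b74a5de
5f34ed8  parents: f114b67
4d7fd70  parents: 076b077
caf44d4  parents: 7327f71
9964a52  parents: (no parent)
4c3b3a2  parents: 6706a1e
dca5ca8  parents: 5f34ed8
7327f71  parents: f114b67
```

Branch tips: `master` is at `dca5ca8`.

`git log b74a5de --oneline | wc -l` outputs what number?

Walking parent pointers from b74a5de: reachable set = {076b077, 07cbb64, 4d7fd70, 5f34ed8, 9964a52, b74a5de, f114b67}.
That is 7 commits.

7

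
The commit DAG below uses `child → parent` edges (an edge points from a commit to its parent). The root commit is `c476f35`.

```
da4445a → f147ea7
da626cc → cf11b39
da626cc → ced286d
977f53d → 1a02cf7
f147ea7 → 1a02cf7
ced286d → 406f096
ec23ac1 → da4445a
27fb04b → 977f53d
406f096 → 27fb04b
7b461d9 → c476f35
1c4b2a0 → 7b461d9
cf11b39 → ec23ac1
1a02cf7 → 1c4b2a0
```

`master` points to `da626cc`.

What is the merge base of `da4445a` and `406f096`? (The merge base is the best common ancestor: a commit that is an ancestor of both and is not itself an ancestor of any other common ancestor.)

1a02cf7

Ancestors of da4445a: {1a02cf7, 1c4b2a0, 7b461d9, c476f35, da4445a, f147ea7}.
Ancestors of 406f096: {1a02cf7, 1c4b2a0, 27fb04b, 406f096, 7b461d9, 977f53d, c476f35}.
Common ancestors: {1a02cf7, 1c4b2a0, 7b461d9, c476f35}.
Among these, 1a02cf7 is not an ancestor of any other common ancestor — it is the merge base.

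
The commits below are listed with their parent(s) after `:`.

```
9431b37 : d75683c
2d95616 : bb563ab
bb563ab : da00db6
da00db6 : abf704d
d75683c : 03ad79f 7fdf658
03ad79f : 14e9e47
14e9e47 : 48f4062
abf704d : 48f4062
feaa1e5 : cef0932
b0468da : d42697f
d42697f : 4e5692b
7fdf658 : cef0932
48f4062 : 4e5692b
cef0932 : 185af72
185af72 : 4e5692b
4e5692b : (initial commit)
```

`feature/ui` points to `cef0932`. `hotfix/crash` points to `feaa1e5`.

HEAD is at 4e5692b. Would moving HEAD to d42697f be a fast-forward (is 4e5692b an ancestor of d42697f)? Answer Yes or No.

Yes

A fast-forward from 4e5692b to d42697f is possible iff 4e5692b is an ancestor of d42697f.
Ancestors of d42697f: {4e5692b, d42697f}.
4e5692b is among them, so fast-forward is possible.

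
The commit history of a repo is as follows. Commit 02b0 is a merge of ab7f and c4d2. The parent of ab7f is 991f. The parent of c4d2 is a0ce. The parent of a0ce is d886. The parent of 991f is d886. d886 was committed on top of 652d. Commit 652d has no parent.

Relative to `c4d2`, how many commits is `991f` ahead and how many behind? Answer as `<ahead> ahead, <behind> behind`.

1 ahead, 2 behind

Reachable from 991f: {652d, 991f, d886}.
Reachable from c4d2: {652d, a0ce, c4d2, d886}.
Only in 991f's history (ahead): {991f} — 1.
Only in c4d2's history (behind): {a0ce, c4d2} — 2.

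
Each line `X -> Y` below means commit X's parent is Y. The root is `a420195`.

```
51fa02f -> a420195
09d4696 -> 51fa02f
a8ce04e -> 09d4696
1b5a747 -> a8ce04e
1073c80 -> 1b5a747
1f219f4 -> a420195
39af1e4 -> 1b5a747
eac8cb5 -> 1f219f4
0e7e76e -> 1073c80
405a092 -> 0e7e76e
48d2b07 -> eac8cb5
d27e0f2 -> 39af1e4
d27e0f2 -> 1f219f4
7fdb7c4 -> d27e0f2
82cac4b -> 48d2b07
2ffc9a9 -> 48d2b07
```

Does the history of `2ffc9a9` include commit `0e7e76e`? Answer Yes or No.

No

Ancestors of 2ffc9a9: {1f219f4, 2ffc9a9, 48d2b07, a420195, eac8cb5}.
0e7e76e is not in that set, so it is not an ancestor of 2ffc9a9.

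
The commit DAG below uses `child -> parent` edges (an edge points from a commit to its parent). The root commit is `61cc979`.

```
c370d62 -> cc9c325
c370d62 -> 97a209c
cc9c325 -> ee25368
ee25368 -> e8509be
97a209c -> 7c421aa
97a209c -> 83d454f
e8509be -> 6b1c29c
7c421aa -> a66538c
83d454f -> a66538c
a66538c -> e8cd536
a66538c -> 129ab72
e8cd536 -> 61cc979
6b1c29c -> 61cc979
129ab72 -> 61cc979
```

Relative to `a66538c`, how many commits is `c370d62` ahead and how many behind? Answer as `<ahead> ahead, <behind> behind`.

8 ahead, 0 behind

Reachable from c370d62: {129ab72, 61cc979, 6b1c29c, 7c421aa, 83d454f, 97a209c, a66538c, c370d62, cc9c325, e8509be, e8cd536, ee25368}.
Reachable from a66538c: {129ab72, 61cc979, a66538c, e8cd536}.
Only in c370d62's history (ahead): {6b1c29c, 7c421aa, 83d454f, 97a209c, c370d62, cc9c325, e8509be, ee25368} — 8.
Only in a66538c's history (behind): {} — 0.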